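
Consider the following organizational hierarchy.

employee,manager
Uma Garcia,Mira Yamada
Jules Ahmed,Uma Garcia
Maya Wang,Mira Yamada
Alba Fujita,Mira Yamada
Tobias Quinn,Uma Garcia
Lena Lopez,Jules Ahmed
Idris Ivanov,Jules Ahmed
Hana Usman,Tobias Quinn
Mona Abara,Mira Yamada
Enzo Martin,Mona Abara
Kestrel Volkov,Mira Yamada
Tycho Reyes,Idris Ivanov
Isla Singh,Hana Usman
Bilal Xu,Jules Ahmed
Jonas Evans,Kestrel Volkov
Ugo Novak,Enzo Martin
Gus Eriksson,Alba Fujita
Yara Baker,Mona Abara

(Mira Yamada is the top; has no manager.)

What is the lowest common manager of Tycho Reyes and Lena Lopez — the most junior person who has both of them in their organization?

Jules Ahmed

Tycho Reyes's chain of managers is Idris Ivanov, Jules Ahmed, Uma Garcia, Mira Yamada. Lena Lopez's chain of managers is Jules Ahmed, Uma Garcia, Mira Yamada. The first manager that appears in both chains is Jules Ahmed.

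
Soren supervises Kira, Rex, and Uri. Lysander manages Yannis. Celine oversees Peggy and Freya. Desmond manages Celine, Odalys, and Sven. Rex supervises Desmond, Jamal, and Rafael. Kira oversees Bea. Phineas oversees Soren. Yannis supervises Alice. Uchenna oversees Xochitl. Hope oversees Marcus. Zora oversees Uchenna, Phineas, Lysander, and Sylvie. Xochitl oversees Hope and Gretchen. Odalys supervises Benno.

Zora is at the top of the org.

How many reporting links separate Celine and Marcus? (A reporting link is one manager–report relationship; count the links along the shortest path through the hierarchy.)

Celine is 5 levels below Zora, and Marcus is 4 levels below Zora (their lowest common manager). The shortest path runs up from Celine to Zora and back down to Marcus: 5 + 4 = 9 links.

9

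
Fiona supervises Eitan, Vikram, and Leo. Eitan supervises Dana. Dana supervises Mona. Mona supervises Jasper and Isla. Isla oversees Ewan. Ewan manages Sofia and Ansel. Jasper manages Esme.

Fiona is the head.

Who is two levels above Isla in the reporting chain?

Dana

Isla reports to Mona, and Mona reports to Dana. So Isla's skip-level manager is Dana.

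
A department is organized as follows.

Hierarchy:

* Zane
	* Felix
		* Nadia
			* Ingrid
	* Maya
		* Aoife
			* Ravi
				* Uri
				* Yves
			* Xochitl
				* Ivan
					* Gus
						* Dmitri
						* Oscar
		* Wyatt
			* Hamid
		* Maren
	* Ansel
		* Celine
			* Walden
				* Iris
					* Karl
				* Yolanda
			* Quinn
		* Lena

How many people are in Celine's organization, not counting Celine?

Celine directly manages Walden, Quinn. Under Walden: Yolanda, Iris, Karl (3). Quinn has no reports. So Celine's organization is 2 direct reports plus everyone under them: 4 + 1 = 5.

5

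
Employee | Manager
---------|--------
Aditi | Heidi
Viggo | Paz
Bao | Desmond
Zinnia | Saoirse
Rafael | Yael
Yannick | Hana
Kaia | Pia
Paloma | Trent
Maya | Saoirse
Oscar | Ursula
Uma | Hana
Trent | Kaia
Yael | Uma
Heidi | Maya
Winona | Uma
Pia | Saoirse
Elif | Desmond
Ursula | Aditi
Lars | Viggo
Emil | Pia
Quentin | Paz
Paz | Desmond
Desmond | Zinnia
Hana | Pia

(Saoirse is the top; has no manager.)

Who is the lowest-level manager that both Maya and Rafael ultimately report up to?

Maya's chain of managers is Saoirse. Rafael's chain of managers is Yael, Uma, Hana, Pia, Saoirse. The first manager that appears in both chains is Saoirse.

Saoirse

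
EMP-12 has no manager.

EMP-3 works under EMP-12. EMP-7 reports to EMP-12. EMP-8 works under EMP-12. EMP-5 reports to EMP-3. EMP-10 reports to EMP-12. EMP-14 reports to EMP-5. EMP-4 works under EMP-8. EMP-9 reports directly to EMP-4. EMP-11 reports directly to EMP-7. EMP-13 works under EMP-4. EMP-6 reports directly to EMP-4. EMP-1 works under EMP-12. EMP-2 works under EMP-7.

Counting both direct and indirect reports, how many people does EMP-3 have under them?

2

EMP-3 directly manages EMP-5. Under EMP-5: EMP-14 (1). That's 2 in total.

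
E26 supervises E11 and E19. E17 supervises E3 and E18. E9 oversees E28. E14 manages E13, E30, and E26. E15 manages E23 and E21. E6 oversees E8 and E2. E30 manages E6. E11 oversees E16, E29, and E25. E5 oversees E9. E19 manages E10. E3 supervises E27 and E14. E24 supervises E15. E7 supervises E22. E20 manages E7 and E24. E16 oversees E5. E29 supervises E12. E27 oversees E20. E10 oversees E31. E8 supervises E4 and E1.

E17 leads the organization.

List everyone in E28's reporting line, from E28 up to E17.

E28 reports to E9. E9 reports to E5. E5 reports to E16. E16 reports to E11. E11 reports to E26. E26 reports to E14. E14 reports to E3. E3 reports to E17. E17 is at the top.

E28 -> E9 -> E5 -> E16 -> E11 -> E26 -> E14 -> E3 -> E17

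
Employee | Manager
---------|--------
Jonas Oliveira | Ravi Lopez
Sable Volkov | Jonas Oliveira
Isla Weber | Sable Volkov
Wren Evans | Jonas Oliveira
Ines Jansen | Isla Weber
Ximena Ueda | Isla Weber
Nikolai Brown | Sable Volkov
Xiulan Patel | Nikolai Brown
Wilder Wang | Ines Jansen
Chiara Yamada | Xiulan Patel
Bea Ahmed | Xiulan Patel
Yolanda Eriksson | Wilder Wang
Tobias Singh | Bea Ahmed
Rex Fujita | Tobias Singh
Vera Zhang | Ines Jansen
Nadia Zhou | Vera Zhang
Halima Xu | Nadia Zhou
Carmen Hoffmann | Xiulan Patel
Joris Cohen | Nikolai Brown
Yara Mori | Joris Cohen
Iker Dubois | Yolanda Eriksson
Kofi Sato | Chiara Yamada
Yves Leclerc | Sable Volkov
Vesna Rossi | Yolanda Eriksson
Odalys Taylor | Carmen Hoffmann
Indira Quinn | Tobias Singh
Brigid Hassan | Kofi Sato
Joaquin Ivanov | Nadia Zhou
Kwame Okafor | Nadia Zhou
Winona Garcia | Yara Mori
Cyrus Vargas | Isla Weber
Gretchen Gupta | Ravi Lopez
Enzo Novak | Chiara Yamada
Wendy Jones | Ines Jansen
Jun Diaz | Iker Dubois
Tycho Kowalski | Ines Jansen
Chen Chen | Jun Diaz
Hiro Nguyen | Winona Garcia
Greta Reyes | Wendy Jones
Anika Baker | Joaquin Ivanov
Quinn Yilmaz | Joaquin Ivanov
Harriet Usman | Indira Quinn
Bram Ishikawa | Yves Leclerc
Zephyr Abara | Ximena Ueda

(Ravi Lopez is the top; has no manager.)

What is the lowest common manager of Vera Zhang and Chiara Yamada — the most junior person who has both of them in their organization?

Vera Zhang's chain of managers is Ines Jansen, Isla Weber, Sable Volkov, Jonas Oliveira, Ravi Lopez. Chiara Yamada's chain of managers is Xiulan Patel, Nikolai Brown, Sable Volkov, Jonas Oliveira, Ravi Lopez. The first manager that appears in both chains is Sable Volkov.

Sable Volkov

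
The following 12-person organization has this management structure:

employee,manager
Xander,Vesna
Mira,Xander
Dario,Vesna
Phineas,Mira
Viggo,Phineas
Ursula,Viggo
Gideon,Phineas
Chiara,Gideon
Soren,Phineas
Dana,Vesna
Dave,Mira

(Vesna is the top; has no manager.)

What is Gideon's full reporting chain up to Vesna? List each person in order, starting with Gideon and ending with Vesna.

Gideon reports to Phineas. Phineas reports to Mira. Mira reports to Xander. Xander reports to Vesna. Vesna is at the top.

Gideon -> Phineas -> Mira -> Xander -> Vesna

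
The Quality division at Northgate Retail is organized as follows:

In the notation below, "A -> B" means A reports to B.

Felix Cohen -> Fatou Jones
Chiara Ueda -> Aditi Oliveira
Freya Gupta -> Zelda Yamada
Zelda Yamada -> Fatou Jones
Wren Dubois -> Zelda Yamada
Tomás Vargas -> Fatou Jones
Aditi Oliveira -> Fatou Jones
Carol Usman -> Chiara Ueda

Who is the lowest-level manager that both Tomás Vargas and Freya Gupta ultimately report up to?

Fatou Jones

Tomás Vargas's chain of managers is Fatou Jones. Freya Gupta's chain of managers is Zelda Yamada, Fatou Jones. The first manager that appears in both chains is Fatou Jones.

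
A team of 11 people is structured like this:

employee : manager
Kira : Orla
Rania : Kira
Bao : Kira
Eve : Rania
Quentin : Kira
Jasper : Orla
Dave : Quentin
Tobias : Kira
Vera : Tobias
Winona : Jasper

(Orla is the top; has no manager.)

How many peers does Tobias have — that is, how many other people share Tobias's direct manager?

Tobias reports to Kira. Kira's other direct reports are Rania, Bao, Quentin — 3 peers.

3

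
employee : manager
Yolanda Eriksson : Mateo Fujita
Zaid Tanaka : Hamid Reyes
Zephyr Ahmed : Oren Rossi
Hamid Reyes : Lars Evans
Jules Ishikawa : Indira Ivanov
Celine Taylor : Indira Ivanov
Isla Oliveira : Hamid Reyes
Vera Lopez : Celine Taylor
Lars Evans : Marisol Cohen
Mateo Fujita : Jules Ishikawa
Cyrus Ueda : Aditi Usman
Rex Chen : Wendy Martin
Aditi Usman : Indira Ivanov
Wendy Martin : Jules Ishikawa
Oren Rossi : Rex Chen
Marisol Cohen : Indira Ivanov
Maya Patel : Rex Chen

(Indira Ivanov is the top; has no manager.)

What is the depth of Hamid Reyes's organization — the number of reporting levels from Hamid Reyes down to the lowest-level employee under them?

The longest chain under Hamid Reyes runs Hamid Reyes → Isla Oliveira, which is 1 level below Hamid Reyes.

1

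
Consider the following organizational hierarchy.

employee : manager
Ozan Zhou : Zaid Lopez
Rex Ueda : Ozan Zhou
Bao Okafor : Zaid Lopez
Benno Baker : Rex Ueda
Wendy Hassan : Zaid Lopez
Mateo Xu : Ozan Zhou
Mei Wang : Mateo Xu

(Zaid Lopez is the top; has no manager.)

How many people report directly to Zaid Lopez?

Zaid Lopez directly manages Ozan Zhou, Bao Okafor, Wendy Hassan. That is 3 direct reports.

3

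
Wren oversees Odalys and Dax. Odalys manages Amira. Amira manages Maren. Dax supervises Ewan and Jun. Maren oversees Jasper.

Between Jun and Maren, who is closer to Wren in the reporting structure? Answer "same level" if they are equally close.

Jun

Jun is 2 levels below Wren; Maren is 3. Jun is higher.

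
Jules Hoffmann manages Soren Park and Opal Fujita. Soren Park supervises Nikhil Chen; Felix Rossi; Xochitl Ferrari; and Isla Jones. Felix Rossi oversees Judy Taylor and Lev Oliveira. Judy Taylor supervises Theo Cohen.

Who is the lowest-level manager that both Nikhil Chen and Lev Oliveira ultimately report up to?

Soren Park

Nikhil Chen's chain of managers is Soren Park, Jules Hoffmann. Lev Oliveira's chain of managers is Felix Rossi, Soren Park, Jules Hoffmann. The first manager that appears in both chains is Soren Park.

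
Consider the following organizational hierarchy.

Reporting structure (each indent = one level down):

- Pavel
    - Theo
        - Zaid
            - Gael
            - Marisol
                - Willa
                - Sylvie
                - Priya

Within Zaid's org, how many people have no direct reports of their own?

4

The people in Zaid's organization with no one reporting to them are Priya, Sylvie, Willa, Gael. That is 4.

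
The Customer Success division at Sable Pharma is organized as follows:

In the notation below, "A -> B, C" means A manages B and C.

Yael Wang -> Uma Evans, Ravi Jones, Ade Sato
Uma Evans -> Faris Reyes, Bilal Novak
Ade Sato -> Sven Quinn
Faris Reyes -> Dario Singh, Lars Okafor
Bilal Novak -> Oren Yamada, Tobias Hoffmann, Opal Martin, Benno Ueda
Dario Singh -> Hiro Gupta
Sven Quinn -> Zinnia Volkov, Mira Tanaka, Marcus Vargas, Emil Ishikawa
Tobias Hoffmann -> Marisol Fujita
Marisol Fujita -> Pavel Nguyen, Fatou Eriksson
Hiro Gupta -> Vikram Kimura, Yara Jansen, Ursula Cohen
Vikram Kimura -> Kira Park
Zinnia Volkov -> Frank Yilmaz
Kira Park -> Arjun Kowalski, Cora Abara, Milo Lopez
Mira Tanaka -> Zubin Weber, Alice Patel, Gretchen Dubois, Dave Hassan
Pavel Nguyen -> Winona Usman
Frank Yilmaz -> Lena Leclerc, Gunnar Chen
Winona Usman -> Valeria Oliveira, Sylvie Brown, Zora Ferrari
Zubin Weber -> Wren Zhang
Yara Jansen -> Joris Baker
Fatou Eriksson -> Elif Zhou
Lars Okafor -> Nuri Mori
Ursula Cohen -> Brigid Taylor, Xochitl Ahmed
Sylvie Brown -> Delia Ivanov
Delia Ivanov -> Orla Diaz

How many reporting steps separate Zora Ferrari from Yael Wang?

Chain from Zora Ferrari up to Yael Wang: Zora Ferrari → Winona Usman → Pavel Nguyen → Marisol Fujita → Tobias Hoffmann → Bilal Novak → Uma Evans → Yael Wang. That is 7 steps up, so Zora Ferrari is 7 levels below Yael Wang.

7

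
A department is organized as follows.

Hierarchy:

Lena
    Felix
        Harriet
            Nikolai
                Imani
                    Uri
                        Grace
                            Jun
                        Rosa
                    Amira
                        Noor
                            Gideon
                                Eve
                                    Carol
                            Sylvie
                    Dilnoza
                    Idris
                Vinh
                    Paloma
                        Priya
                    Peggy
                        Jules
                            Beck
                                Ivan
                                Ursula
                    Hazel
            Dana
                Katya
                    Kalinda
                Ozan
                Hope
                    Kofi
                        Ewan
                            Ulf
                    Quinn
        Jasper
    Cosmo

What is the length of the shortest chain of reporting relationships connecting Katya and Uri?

5

Katya is 2 levels below Harriet, and Uri is 3 levels below Harriet (their lowest common manager). The shortest path runs up from Katya to Harriet and back down to Uri: 2 + 3 = 5 links.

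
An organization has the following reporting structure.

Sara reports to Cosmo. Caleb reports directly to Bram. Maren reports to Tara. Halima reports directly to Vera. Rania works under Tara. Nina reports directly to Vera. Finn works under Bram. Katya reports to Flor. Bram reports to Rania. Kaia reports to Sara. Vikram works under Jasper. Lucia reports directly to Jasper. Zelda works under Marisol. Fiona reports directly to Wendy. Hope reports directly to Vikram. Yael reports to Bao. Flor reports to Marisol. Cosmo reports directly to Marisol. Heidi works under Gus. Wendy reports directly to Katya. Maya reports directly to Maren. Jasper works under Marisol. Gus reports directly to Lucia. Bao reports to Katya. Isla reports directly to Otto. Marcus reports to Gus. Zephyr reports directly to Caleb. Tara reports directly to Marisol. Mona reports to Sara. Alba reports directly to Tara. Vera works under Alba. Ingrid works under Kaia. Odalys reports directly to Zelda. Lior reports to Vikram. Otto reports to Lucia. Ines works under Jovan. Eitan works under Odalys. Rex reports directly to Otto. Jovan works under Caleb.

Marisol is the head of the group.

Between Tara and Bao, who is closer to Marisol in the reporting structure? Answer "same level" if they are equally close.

Tara is 1 level below Marisol; Bao is 3. Tara is higher.

Tara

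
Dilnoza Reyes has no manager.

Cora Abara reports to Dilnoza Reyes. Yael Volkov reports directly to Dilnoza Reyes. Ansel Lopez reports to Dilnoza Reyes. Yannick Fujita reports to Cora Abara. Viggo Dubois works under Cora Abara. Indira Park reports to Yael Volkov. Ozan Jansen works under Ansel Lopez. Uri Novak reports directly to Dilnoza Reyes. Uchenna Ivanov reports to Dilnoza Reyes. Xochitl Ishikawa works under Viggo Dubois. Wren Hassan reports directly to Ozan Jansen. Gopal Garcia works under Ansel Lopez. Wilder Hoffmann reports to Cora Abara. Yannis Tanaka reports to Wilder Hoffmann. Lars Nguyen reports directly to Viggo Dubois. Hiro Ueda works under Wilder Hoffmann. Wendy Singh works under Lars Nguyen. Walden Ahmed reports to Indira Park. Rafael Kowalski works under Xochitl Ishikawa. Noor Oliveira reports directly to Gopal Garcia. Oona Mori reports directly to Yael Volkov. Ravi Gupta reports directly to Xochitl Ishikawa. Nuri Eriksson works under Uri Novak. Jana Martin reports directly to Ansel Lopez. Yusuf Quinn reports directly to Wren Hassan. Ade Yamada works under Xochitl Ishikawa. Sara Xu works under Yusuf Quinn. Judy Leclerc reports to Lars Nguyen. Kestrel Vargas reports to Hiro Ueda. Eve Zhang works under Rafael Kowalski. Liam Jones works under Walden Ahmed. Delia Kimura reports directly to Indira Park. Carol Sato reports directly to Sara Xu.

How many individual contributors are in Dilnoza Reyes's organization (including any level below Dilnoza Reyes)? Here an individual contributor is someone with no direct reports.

16

The people in Dilnoza Reyes's organization with no one reporting to them are Uchenna Ivanov, Nuri Eriksson, Jana Martin, Noor Oliveira, Carol Sato, Oona Mori, Delia Kimura, Liam Jones, Kestrel Vargas, Yannis Tanaka, Judy Leclerc, Wendy Singh, Ade Yamada, Ravi Gupta, Eve Zhang, Yannick Fujita. That is 16.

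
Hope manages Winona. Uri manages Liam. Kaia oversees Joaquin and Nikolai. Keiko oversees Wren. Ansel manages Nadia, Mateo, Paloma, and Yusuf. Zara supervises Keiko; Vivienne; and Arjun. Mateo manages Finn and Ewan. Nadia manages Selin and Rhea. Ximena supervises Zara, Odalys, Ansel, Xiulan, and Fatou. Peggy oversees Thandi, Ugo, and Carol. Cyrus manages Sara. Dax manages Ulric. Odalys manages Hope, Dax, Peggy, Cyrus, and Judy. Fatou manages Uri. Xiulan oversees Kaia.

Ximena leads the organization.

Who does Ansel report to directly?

Ansel reports directly to Ximena.

Ximena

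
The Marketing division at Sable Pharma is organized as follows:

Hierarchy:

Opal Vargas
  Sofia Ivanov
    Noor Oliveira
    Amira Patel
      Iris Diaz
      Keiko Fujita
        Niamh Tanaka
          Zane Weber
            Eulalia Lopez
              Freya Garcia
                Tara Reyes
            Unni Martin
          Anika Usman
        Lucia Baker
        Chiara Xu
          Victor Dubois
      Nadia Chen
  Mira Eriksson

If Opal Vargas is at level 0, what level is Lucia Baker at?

4

Chain from Lucia Baker up to Opal Vargas: Lucia Baker → Keiko Fujita → Amira Patel → Sofia Ivanov → Opal Vargas. That is 4 steps up, so Lucia Baker is 4 levels below Opal Vargas.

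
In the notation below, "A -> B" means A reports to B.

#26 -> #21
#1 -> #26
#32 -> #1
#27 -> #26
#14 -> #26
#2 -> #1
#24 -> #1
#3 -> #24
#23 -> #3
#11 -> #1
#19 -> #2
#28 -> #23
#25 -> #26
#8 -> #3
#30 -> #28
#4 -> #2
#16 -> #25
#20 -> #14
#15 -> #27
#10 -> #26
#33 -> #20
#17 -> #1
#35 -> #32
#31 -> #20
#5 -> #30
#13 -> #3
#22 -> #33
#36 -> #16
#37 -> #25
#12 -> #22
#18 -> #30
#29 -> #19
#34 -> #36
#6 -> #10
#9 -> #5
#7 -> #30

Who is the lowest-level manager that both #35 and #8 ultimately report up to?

#35's chain of managers is #32, #1, #26, #21. #8's chain of managers is #3, #24, #1, #26, #21. The first manager that appears in both chains is #1.

#1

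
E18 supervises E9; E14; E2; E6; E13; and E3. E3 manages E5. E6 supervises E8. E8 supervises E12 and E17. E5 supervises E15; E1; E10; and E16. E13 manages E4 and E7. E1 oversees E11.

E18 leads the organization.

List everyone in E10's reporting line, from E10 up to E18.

E10 -> E5 -> E3 -> E18

E10 reports to E5. E5 reports to E3. E3 reports to E18. E18 is at the top.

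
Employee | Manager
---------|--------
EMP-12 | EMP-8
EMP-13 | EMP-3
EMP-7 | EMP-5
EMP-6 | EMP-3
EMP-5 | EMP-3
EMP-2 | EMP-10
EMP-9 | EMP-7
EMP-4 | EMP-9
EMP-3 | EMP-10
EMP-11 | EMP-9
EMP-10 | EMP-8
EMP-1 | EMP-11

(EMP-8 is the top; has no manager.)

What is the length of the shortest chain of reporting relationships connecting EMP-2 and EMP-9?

EMP-2 is 1 level below EMP-10, and EMP-9 is 4 levels below EMP-10 (their lowest common manager). The shortest path runs up from EMP-2 to EMP-10 and back down to EMP-9: 1 + 4 = 5 links.

5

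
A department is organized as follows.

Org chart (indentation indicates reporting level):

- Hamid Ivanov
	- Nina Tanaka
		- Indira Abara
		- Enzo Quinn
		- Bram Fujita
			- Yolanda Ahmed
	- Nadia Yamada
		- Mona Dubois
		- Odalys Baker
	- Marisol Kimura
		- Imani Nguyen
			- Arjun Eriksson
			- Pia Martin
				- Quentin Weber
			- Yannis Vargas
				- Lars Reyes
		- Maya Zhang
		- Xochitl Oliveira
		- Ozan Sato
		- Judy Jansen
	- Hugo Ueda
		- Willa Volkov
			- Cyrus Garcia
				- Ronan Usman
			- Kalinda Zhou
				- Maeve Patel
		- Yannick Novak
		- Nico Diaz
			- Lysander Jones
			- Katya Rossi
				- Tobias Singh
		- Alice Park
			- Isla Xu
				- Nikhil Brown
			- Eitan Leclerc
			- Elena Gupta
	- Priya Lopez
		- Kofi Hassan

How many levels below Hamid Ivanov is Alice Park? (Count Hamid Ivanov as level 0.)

Chain from Alice Park up to Hamid Ivanov: Alice Park → Hugo Ueda → Hamid Ivanov. That is 2 steps up, so Alice Park is 2 levels below Hamid Ivanov.

2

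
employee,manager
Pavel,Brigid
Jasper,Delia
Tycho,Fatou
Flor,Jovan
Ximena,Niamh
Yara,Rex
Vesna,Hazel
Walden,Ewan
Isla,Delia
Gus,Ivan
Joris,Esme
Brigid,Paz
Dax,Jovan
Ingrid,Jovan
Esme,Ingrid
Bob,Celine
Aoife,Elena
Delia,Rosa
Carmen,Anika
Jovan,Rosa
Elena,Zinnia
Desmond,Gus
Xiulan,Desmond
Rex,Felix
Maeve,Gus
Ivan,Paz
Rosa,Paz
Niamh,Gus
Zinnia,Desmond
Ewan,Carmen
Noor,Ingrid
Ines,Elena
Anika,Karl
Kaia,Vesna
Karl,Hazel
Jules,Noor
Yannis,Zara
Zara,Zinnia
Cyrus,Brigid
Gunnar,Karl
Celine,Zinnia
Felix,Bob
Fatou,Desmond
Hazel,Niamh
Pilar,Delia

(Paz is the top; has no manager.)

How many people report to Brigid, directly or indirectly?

2

Brigid directly manages Cyrus, Pavel. Cyrus has no reports. Pavel has no reports. So Brigid's organization is 2 direct reports plus everyone under them: 1 + 1 = 2.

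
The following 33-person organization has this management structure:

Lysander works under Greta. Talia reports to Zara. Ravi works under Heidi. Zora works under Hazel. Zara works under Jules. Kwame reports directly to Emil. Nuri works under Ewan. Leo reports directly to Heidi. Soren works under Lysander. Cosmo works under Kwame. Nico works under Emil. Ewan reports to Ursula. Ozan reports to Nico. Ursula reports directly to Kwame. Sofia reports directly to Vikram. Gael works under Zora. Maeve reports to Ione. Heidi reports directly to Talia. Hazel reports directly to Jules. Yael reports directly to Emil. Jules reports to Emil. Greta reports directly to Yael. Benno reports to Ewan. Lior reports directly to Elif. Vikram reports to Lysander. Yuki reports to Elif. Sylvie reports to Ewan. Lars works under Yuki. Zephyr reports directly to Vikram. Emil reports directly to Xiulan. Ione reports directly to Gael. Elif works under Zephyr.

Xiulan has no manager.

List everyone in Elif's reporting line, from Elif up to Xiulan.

Elif -> Zephyr -> Vikram -> Lysander -> Greta -> Yael -> Emil -> Xiulan

Elif reports to Zephyr. Zephyr reports to Vikram. Vikram reports to Lysander. Lysander reports to Greta. Greta reports to Yael. Yael reports to Emil. Emil reports to Xiulan. Xiulan is at the top.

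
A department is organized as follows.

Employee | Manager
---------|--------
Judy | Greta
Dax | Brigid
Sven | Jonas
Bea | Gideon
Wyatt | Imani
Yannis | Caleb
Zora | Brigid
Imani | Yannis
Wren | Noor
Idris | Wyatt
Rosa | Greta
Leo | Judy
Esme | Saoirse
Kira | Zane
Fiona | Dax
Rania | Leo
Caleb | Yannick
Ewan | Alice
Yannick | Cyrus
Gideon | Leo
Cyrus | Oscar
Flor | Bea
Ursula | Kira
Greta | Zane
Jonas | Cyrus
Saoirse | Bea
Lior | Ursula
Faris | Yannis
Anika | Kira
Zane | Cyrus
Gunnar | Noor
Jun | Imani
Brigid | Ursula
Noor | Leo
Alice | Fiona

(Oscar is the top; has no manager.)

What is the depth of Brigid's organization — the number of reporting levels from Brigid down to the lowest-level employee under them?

The longest chain under Brigid runs Brigid → Dax → Fiona → Alice → Ewan, which is 4 levels below Brigid.

4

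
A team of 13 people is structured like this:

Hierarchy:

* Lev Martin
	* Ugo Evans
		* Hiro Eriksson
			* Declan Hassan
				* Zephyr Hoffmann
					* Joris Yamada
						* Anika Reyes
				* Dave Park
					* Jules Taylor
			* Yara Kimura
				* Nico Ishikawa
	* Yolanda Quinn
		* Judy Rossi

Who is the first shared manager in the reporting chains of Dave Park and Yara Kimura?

Hiro Eriksson

Dave Park's chain of managers is Declan Hassan, Hiro Eriksson, Ugo Evans, Lev Martin. Yara Kimura's chain of managers is Hiro Eriksson, Ugo Evans, Lev Martin. The first manager that appears in both chains is Hiro Eriksson.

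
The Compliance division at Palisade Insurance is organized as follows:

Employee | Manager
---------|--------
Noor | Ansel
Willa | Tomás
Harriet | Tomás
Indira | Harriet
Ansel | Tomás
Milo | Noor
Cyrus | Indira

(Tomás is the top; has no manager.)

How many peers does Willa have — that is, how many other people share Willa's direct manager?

2

Willa reports to Tomás. Tomás's other direct reports are Harriet, Ansel — 2 peers.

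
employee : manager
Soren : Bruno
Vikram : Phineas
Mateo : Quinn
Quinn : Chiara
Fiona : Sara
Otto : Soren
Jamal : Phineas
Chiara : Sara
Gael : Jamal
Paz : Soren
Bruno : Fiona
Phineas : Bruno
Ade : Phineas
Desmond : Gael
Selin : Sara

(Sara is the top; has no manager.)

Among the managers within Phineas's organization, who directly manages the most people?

Phineas

Direct-report counts within Phineas's organization: Phineas has 3; Jamal has 1; Gael has 1. The largest is 3, held by Phineas.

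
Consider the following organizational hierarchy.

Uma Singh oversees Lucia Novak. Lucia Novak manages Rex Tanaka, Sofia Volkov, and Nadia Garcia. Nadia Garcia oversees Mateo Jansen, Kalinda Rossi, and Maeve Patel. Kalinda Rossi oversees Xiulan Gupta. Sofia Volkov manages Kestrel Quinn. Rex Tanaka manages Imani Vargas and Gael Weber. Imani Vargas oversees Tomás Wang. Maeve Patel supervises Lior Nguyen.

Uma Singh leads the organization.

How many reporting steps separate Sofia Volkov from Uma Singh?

2

Chain from Sofia Volkov up to Uma Singh: Sofia Volkov → Lucia Novak → Uma Singh. That is 2 steps up, so Sofia Volkov is 2 levels below Uma Singh.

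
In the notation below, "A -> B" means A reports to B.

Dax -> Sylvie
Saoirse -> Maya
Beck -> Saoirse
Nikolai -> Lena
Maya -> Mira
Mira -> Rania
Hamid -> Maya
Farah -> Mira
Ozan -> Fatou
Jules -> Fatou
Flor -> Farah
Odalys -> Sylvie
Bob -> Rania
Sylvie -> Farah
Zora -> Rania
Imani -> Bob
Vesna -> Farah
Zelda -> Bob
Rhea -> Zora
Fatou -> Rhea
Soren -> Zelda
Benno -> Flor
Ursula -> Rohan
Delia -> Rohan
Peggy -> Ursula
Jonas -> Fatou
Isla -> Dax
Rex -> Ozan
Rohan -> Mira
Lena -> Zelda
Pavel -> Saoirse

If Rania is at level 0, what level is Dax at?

Chain from Dax up to Rania: Dax → Sylvie → Farah → Mira → Rania. That is 4 steps up, so Dax is 4 levels below Rania.

4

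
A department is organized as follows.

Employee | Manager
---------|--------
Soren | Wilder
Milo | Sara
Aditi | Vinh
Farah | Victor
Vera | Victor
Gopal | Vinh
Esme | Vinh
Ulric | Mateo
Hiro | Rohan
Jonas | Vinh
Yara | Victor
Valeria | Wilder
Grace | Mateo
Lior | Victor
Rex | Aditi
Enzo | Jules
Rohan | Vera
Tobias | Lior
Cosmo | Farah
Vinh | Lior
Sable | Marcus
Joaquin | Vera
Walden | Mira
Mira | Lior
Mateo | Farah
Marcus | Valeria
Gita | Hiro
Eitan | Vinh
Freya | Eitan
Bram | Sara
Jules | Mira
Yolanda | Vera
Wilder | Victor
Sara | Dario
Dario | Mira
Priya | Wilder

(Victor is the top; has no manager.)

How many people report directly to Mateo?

Mateo directly manages Ulric, Grace. That is 2 direct reports.

2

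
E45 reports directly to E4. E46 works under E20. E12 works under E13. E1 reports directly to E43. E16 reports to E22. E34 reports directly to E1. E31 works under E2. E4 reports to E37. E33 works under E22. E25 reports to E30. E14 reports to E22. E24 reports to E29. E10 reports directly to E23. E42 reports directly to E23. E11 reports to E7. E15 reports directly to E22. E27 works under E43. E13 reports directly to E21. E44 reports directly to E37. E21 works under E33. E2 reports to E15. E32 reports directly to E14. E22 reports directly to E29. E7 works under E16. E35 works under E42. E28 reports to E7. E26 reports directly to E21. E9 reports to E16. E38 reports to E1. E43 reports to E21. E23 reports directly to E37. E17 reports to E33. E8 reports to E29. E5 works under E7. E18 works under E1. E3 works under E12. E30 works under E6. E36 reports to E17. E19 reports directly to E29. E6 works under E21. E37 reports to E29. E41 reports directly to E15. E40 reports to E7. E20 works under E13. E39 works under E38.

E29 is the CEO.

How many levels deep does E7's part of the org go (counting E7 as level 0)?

The longest chain under E7 runs E7 → E11, which is 1 level below E7.

1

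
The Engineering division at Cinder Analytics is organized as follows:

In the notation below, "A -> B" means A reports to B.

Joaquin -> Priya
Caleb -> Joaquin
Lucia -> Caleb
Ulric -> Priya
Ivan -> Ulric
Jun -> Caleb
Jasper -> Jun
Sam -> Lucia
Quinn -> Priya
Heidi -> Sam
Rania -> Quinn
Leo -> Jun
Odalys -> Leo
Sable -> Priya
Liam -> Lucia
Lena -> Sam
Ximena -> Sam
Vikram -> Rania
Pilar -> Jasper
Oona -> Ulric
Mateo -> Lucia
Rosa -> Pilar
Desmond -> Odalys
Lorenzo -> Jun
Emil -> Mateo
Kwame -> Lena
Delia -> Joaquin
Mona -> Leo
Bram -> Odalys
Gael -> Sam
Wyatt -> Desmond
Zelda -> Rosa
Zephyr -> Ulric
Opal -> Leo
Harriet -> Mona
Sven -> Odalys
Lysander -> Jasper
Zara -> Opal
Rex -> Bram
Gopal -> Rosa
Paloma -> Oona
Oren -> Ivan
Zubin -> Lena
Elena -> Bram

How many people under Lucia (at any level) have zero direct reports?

7

The people in Lucia's organization with no one reporting to them are Emil, Liam, Gael, Ximena, Zubin, Kwame, Heidi. That is 7.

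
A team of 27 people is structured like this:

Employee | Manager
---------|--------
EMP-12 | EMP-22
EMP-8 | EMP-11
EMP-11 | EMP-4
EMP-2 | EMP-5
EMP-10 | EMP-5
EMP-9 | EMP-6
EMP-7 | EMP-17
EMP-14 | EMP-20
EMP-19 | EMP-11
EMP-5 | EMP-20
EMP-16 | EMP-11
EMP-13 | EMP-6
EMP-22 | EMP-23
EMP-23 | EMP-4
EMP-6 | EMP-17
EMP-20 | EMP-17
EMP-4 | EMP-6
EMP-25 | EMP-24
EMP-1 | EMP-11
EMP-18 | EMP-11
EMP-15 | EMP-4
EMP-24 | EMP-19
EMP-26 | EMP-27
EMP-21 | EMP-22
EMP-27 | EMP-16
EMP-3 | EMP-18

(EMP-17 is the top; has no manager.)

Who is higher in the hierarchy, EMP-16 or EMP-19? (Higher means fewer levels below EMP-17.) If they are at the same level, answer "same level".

Both EMP-16 and EMP-19 are 4 levels below EMP-17.

same level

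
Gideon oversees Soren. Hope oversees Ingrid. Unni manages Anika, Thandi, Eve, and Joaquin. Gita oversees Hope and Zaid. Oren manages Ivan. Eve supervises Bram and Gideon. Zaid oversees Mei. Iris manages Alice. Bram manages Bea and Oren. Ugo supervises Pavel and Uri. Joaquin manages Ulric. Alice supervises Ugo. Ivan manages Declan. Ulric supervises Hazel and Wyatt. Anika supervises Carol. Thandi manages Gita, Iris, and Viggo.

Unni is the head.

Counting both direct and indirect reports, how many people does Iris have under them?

4

Iris directly manages Alice. Under Alice: Ugo, Uri, Pavel (3). That's 4 in total.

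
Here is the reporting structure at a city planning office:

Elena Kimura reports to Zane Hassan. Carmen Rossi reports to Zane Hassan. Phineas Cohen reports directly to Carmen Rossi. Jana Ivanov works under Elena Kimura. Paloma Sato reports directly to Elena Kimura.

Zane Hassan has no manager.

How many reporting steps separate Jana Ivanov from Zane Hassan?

2

Chain from Jana Ivanov up to Zane Hassan: Jana Ivanov → Elena Kimura → Zane Hassan. That is 2 steps up, so Jana Ivanov is 2 levels below Zane Hassan.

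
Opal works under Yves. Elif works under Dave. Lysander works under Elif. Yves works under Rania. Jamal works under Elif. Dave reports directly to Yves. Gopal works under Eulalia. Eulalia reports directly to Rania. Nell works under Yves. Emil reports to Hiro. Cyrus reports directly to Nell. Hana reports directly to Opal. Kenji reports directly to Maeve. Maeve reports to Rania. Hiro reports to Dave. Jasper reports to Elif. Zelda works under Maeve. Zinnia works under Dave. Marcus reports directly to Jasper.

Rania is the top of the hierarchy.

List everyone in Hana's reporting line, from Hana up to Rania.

Hana -> Opal -> Yves -> Rania

Hana reports to Opal. Opal reports to Yves. Yves reports to Rania. Rania is at the top.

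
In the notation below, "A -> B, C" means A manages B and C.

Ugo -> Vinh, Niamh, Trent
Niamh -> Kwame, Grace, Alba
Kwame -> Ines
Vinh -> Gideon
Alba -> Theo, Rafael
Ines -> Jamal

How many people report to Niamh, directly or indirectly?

Niamh directly manages Kwame, Grace, Alba. Under Kwame: Ines, Jamal (2). Grace has no reports. Under Alba: Rafael, Theo (2). So Niamh's organization is 3 direct reports plus everyone under them: 3 + 1 + 3 = 7.

7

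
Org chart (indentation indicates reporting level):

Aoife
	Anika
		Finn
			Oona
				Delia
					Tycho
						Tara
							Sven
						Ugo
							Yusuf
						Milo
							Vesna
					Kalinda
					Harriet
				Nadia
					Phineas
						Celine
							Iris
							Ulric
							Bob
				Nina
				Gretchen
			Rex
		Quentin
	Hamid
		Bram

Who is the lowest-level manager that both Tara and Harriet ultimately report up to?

Delia

Tara's chain of managers is Tycho, Delia, Oona, Finn, Anika, Aoife. Harriet's chain of managers is Delia, Oona, Finn, Anika, Aoife. The first manager that appears in both chains is Delia.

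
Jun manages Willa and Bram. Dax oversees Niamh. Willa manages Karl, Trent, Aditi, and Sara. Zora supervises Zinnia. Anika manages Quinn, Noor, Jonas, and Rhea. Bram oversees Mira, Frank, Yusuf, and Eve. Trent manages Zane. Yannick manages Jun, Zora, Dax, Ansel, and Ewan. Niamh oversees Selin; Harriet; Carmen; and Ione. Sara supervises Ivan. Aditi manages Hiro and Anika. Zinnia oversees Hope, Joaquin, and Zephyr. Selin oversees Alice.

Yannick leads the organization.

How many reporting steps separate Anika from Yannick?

Chain from Anika up to Yannick: Anika → Aditi → Willa → Jun → Yannick. That is 4 steps up, so Anika is 4 levels below Yannick.

4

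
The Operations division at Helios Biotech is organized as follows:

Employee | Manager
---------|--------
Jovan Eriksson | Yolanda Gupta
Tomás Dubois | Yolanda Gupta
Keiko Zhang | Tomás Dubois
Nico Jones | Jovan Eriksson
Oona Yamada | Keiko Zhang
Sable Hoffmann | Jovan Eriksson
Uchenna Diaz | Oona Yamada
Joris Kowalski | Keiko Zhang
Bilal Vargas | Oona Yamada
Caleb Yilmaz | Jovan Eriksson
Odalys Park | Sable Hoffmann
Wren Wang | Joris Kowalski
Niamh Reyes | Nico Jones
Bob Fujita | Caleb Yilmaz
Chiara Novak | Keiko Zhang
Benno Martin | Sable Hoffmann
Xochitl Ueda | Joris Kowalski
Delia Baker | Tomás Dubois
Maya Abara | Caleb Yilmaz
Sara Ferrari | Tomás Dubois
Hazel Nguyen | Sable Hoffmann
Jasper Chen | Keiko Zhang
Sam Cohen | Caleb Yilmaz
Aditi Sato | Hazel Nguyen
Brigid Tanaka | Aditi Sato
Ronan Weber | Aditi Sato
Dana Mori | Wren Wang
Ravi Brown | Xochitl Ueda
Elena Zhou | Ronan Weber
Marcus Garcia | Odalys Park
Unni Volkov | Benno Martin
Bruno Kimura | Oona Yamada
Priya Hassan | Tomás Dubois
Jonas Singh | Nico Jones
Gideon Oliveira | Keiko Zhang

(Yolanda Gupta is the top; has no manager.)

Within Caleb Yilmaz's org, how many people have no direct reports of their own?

3

The people in Caleb Yilmaz's organization with no one reporting to them are Sam Cohen, Maya Abara, Bob Fujita. That is 3.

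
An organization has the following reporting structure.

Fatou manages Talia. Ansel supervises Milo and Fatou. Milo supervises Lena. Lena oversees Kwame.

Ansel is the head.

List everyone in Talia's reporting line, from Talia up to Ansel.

Talia -> Fatou -> Ansel

Talia reports to Fatou. Fatou reports to Ansel. Ansel is at the top.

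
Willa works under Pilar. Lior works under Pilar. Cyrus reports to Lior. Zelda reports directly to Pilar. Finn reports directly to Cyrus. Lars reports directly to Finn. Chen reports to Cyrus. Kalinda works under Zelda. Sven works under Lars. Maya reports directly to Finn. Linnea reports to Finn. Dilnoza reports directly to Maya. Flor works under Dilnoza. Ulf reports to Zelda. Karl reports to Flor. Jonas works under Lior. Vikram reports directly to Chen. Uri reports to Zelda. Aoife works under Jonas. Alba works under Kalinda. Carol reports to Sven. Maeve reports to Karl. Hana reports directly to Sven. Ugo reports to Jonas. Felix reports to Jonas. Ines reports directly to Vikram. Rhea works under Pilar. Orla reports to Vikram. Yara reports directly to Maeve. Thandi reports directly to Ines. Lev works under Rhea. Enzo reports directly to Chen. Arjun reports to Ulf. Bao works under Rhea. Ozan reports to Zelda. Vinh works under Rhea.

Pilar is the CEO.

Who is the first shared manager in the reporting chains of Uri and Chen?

Pilar

Uri's chain of managers is Zelda, Pilar. Chen's chain of managers is Cyrus, Lior, Pilar. The first manager that appears in both chains is Pilar.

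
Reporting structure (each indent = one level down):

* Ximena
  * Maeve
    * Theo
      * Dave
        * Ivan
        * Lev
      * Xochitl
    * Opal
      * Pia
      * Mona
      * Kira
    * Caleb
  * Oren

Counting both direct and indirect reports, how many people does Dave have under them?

2

Dave directly manages Ivan, Lev. Ivan has no reports. Lev has no reports. So Dave's organization is 2 direct reports plus everyone under them: 1 + 1 = 2.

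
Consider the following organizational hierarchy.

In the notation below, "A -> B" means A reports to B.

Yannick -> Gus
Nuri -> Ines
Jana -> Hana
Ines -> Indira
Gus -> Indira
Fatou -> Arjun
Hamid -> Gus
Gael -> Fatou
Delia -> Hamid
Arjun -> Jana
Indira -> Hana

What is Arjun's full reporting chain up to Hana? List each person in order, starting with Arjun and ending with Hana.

Arjun -> Jana -> Hana

Arjun reports to Jana. Jana reports to Hana. Hana is at the top.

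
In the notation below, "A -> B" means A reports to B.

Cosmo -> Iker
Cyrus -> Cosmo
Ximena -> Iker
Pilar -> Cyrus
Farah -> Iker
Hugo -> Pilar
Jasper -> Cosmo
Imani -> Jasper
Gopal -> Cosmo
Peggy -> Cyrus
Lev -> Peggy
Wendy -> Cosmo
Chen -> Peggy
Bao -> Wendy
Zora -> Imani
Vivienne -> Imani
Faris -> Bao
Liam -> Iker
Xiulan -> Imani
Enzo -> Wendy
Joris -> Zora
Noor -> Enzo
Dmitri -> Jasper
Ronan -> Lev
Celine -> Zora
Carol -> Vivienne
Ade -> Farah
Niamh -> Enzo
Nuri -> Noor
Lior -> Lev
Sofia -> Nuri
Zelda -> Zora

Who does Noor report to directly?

Noor reports directly to Enzo.

Enzo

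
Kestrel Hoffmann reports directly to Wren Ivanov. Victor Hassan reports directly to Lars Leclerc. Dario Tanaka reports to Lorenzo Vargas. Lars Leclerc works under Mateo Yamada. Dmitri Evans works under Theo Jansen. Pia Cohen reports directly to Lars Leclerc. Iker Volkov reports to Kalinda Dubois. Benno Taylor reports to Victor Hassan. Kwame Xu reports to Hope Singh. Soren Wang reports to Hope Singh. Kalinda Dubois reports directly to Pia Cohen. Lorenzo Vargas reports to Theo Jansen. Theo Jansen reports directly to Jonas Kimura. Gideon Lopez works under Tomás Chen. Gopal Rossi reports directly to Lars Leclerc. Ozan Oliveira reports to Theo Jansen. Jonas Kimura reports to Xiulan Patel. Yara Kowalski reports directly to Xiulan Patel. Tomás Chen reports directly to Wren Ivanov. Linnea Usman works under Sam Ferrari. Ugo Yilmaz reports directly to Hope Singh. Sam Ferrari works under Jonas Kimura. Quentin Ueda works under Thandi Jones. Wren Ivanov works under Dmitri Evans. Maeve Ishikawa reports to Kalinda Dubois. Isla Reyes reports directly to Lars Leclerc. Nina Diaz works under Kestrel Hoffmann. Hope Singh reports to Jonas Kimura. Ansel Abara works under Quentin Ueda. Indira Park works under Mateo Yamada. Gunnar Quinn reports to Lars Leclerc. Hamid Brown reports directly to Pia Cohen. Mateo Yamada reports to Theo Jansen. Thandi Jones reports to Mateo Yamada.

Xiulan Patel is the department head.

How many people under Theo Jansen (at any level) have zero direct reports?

The people in Theo Jansen's organization with no one reporting to them are Ozan Oliveira, Gideon Lopez, Nina Diaz, Indira Park, Ansel Abara, Isla Reyes, Gunnar Quinn, Benno Taylor, Gopal Rossi, Hamid Brown, Maeve Ishikawa, Iker Volkov, Dario Tanaka. That is 13.

13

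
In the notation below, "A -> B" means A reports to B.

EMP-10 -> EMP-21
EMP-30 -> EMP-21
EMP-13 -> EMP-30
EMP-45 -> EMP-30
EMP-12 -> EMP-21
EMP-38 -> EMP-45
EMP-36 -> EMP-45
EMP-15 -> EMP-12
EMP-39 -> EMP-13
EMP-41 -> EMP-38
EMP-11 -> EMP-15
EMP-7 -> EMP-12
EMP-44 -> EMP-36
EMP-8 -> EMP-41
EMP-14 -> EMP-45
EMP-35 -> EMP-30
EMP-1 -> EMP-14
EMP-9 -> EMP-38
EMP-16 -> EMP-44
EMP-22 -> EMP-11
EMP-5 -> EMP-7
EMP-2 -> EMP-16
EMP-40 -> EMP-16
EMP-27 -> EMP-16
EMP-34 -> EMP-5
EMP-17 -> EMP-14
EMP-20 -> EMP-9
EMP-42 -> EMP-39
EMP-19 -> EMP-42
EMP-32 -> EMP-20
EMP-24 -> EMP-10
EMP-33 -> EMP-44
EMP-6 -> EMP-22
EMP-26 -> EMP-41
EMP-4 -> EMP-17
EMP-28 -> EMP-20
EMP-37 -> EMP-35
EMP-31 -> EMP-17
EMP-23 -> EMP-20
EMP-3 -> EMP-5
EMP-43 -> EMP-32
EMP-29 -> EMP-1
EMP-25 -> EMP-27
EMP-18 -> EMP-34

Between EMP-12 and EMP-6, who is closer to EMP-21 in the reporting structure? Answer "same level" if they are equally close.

EMP-12 is 1 level below EMP-21; EMP-6 is 5. EMP-12 is higher.

EMP-12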